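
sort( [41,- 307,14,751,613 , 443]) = [ - 307,14,41,443, 613,751 ] 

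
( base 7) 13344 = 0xE19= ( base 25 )5J9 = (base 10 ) 3609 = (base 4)320121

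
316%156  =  4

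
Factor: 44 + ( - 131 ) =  - 87 = - 3^1*29^1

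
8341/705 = 11 + 586/705 = 11.83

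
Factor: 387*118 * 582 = 26577612=2^2*3^3 *43^1*59^1*97^1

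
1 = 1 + 0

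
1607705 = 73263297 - 71655592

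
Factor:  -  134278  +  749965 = 3^1*23^1*8923^1=615687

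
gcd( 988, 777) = 1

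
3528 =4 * 882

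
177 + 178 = 355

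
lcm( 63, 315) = 315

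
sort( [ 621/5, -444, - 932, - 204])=[  -  932, - 444, -204, 621/5 ]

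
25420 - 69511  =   -44091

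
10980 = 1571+9409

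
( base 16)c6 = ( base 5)1243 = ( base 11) 170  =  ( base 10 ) 198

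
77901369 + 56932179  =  134833548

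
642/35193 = 214/11731  =  0.02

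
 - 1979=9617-11596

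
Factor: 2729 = 2729^1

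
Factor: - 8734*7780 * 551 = -37440736520 = -2^3 * 5^1 * 11^1*19^1 * 29^1*389^1 * 397^1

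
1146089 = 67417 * 17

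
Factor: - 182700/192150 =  - 2^1*29^1*61^( - 1 ) = -58/61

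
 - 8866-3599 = -12465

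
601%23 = 3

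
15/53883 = 5/17961 = 0.00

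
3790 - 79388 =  - 75598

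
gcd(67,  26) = 1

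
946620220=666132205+280488015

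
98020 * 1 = 98020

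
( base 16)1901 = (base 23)c27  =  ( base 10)6401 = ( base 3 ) 22210002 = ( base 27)8L2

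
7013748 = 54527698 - 47513950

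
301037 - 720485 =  - 419448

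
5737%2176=1385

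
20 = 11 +9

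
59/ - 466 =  - 59/466 = -0.13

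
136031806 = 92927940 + 43103866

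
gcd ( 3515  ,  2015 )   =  5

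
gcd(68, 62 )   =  2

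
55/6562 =55/6562=0.01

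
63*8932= 562716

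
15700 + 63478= 79178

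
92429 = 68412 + 24017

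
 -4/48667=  - 4/48667 = -0.00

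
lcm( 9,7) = 63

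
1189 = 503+686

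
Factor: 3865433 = 11^1*13^1*27031^1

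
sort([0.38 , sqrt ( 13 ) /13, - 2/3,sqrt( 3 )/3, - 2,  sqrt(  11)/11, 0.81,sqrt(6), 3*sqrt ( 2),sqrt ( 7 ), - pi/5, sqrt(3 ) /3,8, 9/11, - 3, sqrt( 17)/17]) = [ - 3, - 2, - 2/3, - pi/5,sqrt(17 )/17,sqrt (13 )/13, sqrt( 11) /11,0.38, sqrt( 3)/3,  sqrt(3 )/3,  0.81,9/11, sqrt (6 ),sqrt( 7),3*sqrt( 2),  8] 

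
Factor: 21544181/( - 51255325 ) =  - 5^( - 2 ) * 11^( - 1) * 29^( - 1) * 6427^( - 1)*21544181^1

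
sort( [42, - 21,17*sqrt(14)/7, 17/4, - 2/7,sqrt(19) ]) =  [ - 21, - 2/7  ,  17/4,sqrt(19), 17 * sqrt(14 ) /7,  42] 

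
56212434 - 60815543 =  -4603109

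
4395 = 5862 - 1467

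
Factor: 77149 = 179^1*431^1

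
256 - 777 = -521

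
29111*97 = 2823767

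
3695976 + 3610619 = 7306595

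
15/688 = 15/688 = 0.02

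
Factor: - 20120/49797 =  -  2^3 * 3^( - 2) *5^1*11^( - 1 ) = - 40/99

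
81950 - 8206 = 73744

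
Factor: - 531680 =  - 2^5 * 5^1*3323^1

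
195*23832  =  4647240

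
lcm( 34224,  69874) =1676976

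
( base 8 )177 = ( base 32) 3v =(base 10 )127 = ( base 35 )3m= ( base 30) 47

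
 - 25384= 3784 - 29168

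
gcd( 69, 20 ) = 1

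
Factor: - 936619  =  -936619^1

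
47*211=9917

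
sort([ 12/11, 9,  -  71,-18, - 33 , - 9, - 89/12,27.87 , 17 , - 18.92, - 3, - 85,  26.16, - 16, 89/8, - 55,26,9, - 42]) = [ - 85 , - 71,  -  55,-42, - 33,- 18.92, - 18, - 16 ,  -  9,-89/12, - 3, 12/11 , 9,9, 89/8,17,26 , 26.16, 27.87]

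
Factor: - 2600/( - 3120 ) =2^( - 1)*3^(- 1)*5^1=5/6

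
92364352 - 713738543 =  - 621374191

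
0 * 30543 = 0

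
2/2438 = 1/1219=0.00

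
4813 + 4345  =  9158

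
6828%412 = 236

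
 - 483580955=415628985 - 899209940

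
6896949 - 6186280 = 710669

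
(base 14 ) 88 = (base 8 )170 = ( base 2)1111000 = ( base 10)120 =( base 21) 5f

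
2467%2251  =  216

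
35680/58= 615 + 5/29 = 615.17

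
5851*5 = 29255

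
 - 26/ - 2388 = 13/1194  =  0.01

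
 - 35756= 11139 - 46895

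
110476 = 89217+21259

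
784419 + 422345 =1206764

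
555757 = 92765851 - 92210094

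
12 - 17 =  - 5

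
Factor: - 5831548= - 2^2*1457887^1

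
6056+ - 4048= 2008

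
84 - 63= 21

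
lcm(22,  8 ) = 88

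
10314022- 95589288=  - 85275266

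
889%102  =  73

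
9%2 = 1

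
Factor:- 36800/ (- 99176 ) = 2^3 * 5^2 * 7^ (  -  2 )*11^( - 1 ) = 200/539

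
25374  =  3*8458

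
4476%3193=1283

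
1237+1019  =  2256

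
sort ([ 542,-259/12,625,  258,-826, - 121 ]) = [ - 826 ,-121, - 259/12, 258,542,625] 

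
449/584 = 449/584 = 0.77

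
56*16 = 896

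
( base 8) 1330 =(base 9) 888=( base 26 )120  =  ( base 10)728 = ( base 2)1011011000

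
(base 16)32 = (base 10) 50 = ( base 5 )200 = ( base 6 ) 122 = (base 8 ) 62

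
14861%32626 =14861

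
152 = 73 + 79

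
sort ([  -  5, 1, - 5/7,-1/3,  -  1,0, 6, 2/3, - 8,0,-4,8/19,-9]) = [-9,-8, - 5,-4,  -  1,-5/7, - 1/3, 0, 0, 8/19, 2/3, 1, 6] 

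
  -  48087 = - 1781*27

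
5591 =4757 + 834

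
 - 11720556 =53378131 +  - 65098687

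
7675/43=178 + 21/43 = 178.49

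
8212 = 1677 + 6535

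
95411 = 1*95411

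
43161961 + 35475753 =78637714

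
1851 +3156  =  5007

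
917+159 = 1076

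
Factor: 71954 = 2^1*35977^1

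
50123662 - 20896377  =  29227285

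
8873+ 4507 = 13380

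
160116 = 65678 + 94438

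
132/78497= 132/78497 =0.00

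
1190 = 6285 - 5095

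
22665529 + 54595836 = 77261365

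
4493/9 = 499+2/9=499.22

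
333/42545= 333/42545 = 0.01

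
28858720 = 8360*3452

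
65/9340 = 13/1868 = 0.01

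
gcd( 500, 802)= 2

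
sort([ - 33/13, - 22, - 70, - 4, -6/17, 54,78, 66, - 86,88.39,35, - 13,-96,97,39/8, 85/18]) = [ - 96, - 86,  -  70,-22,-13,-4, - 33/13,-6/17, 85/18,39/8 , 35, 54,66,78, 88.39, 97]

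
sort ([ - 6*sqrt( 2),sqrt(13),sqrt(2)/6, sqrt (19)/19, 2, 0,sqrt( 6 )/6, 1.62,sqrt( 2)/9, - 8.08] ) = [ - 6*sqrt(2), - 8.08,0,sqrt( 2)/9, sqrt(19)/19,sqrt (2)/6 , sqrt ( 6) /6,1.62,2,sqrt(13)] 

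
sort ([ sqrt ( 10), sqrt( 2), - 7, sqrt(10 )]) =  [ - 7, sqrt( 2),  sqrt(10 ), sqrt ( 10) ]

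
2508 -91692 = -89184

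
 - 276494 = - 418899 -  - 142405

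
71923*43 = 3092689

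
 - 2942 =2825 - 5767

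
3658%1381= 896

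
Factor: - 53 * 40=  - 2120 = - 2^3*5^1*53^1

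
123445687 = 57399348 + 66046339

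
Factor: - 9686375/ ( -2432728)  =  2^( - 3)*5^3  *  77491^1*304091^ ( - 1)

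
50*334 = 16700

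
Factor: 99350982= 2^1*3^3*1839833^1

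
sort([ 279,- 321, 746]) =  [-321,279, 746]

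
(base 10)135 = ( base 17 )7G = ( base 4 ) 2013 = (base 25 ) 5A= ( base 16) 87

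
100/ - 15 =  - 7+1/3 = - 6.67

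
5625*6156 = 34627500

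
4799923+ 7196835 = 11996758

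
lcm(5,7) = 35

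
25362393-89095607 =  - 63733214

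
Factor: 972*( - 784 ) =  - 2^6*3^5 * 7^2 = - 762048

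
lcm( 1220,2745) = 10980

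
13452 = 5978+7474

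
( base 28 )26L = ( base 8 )3335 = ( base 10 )1757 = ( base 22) 3DJ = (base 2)11011011101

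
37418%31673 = 5745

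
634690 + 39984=674674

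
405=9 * 45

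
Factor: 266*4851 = 2^1*  3^2 * 7^3* 11^1*19^1 =1290366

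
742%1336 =742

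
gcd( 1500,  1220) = 20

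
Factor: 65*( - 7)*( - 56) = 2^3*5^1*7^2*13^1=25480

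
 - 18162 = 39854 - 58016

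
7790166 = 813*9582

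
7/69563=7/69563  =  0.00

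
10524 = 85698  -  75174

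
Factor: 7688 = 2^3*31^2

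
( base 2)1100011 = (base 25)3o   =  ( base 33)30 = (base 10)99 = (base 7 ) 201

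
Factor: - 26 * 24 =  -624 = - 2^4 * 3^1*13^1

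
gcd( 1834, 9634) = 2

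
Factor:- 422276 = -2^2* 229^1*461^1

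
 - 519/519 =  - 1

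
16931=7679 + 9252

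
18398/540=34 + 19/270=34.07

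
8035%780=235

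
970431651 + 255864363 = 1226296014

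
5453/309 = 17+ 200/309 = 17.65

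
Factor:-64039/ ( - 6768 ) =2^( - 4)*3^( - 2)*17^1 * 47^ (-1 )*3767^1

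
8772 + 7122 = 15894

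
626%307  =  12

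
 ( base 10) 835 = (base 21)1IG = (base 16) 343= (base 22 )1fl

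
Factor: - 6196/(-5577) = 2^2*3^( - 1 )*11^( - 1 )*13^ ( - 2)*1549^1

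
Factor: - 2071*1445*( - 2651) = 7933369345 = 5^1*11^1*17^2*19^1*109^1*241^1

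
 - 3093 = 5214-8307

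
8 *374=2992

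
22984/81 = 283 + 61/81 = 283.75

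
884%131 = 98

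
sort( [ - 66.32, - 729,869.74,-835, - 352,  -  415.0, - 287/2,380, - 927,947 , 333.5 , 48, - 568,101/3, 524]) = [ - 927, - 835, - 729, -568 , - 415.0 ,  -  352,  -  287/2, - 66.32,101/3,  48,333.5,  380,524,869.74, 947] 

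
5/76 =5/76 = 0.07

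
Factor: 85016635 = 5^1*11^1*67^1 * 23071^1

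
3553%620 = 453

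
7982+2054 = 10036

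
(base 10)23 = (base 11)21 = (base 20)13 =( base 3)212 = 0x17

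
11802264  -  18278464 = -6476200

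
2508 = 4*627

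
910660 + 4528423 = 5439083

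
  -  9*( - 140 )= 1260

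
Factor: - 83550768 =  - 2^4 * 3^1 * 7^1 * 167^1*1489^1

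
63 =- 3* ( - 21)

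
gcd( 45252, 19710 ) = 54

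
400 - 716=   -  316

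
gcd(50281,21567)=7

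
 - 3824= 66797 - 70621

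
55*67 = 3685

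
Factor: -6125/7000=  - 2^(-3)*7^1 =- 7/8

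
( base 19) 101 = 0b101101010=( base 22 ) GA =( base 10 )362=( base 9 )442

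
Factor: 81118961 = 7^2*11^1*19^1*89^2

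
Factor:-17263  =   - 61^1*283^1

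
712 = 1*712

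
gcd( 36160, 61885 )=5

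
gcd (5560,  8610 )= 10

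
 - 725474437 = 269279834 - 994754271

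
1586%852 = 734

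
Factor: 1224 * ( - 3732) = - 2^5*3^3 * 17^1*311^1  =  -4567968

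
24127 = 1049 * 23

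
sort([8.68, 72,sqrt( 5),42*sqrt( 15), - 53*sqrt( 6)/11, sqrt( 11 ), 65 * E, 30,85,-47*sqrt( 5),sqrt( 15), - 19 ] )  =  [- 47*sqrt( 5), -19, -53 *sqrt( 6)/11, sqrt( 5 ), sqrt(11),sqrt(  15), 8.68,30, 72,85,42*sqrt( 15 ),65*E ] 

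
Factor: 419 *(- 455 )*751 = -143174395  =  -5^1* 7^1 * 13^1*419^1*751^1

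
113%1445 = 113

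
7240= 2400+4840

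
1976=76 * 26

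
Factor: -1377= - 3^4 * 17^1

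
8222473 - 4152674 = 4069799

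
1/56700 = 1/56700 =0.00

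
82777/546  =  151+331/546  =  151.61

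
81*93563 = 7578603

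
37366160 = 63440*589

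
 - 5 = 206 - 211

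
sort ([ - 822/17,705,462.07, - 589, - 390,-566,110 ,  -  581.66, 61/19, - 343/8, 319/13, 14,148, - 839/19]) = [ - 589,  -  581.66,-566,- 390,-822/17, - 839/19 , -343/8 , 61/19,14, 319/13,110, 148,462.07, 705]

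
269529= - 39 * (  -  6911)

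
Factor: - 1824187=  - 29^1*62903^1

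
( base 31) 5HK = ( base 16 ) 14e8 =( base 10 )5352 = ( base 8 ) 12350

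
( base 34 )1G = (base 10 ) 50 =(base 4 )302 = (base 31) 1j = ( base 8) 62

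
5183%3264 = 1919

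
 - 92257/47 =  - 92257/47 = -1962.91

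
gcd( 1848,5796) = 84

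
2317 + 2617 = 4934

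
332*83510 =27725320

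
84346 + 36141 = 120487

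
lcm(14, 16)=112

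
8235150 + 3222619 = 11457769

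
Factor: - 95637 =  -3^1*71^1*449^1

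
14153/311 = 45+158/311  =  45.51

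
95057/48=95057/48= 1980.35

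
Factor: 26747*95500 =2^2*5^3*7^1*191^1*3821^1 = 2554338500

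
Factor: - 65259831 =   -  3^1*7^1*13^1 * 29^1 * 8243^1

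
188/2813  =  188/2813 = 0.07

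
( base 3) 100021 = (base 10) 250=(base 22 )b8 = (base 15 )11a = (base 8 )372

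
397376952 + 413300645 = 810677597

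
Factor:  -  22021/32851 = -7^( - 1)*13^( - 1)*61^1 = - 61/91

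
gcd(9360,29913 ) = 39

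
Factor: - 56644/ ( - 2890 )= 2^1 *5^ ( - 1 )*7^2=98/5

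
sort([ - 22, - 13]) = [ -22, - 13]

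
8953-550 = 8403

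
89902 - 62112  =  27790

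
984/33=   29+9/11 = 29.82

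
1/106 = 1/106  =  0.01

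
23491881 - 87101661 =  - 63609780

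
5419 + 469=5888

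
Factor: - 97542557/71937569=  - 7^1*11^ ( - 1)*103^( - 1) * 211^1*63493^(- 1) * 66041^1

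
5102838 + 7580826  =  12683664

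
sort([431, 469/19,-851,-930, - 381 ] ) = [- 930, - 851,-381, 469/19, 431]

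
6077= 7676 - 1599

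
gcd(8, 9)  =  1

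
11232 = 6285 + 4947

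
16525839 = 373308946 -356783107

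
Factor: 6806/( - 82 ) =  - 83 = - 83^1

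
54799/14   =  3914+3/14 = 3914.21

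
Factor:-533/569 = - 13^1*41^1*569^( - 1 ) 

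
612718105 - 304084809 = 308633296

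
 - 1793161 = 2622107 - 4415268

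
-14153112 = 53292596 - 67445708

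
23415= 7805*3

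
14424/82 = 7212/41 = 175.90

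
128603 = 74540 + 54063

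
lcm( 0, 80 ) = 0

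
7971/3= 2657 = 2657.00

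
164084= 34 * 4826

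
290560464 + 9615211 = 300175675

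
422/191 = 422/191=2.21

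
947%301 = 44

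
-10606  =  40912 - 51518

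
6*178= 1068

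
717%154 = 101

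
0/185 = 0=0.00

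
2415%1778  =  637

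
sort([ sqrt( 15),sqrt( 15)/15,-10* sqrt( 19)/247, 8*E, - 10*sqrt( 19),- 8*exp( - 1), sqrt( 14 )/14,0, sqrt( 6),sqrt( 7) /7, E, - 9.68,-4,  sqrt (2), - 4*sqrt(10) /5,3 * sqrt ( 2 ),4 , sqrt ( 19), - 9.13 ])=[ - 10*sqrt( 19),- 9.68 ,-9.13 , - 4,-8*exp(-1), - 4*sqrt(10)/5,  -  10*sqrt ( 19) /247,0,sqrt( 15)/15, sqrt( 14 ) /14,sqrt( 7 )/7 , sqrt( 2 ),sqrt( 6 ) , E, sqrt( 15 ), 4, 3*sqrt( 2), sqrt( 19), 8*E]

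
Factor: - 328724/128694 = - 682/267 = -2^1*3^( - 1)*11^1*31^1*89^( - 1)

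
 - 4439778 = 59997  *( -74) 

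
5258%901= 753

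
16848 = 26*648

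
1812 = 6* 302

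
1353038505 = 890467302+462571203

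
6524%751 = 516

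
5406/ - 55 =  - 5406/55 = -  98.29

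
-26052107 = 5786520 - 31838627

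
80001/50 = 1600 + 1/50 = 1600.02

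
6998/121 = 6998/121= 57.83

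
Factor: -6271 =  - 6271^1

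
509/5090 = 1/10 = 0.10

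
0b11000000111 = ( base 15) 6cd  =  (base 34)1bd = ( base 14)7c3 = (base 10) 1543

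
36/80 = 9/20  =  0.45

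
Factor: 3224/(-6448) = - 2^( -1 ) = -1/2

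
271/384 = 271/384 = 0.71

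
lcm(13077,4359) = 13077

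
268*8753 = 2345804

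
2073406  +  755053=2828459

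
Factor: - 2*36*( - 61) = 4392 = 2^3*3^2*61^1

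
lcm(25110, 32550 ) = 878850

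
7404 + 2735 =10139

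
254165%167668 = 86497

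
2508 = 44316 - 41808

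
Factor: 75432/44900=42/25 = 2^1*3^1*5^( - 2)*7^1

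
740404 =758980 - 18576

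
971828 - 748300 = 223528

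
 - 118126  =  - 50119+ - 68007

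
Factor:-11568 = -2^4*3^1*241^1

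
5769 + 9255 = 15024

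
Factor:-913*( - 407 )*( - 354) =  - 2^1*3^1*11^2*37^1 * 59^1 * 83^1 = - 131543214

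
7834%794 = 688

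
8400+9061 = 17461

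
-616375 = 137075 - 753450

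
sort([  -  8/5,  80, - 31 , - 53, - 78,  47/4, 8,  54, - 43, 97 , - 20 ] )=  [-78, - 53,-43 , - 31, - 20,-8/5, 8,  47/4,54 , 80,97]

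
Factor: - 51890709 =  - 3^1*13^1*  181^1*7351^1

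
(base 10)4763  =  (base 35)3v3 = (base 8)11233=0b1001010011011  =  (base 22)9ib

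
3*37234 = 111702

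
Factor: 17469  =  3^3*647^1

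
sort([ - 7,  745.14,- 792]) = [  -  792, - 7, 745.14] 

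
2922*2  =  5844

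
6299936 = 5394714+905222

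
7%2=1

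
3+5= 8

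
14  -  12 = 2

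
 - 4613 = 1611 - 6224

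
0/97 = 0 = 0.00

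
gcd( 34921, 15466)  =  1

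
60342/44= 30171/22 = 1371.41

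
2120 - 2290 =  - 170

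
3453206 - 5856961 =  - 2403755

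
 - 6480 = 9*( - 720)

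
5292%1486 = 834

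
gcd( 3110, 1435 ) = 5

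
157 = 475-318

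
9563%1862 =253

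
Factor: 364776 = 2^3 * 3^1*15199^1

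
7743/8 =7743/8 =967.88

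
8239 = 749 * 11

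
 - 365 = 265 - 630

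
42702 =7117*6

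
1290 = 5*258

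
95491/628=152 + 35/628 = 152.06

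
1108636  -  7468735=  - 6360099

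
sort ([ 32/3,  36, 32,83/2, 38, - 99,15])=[ - 99, 32/3,15, 32,36,38, 83/2]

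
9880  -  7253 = 2627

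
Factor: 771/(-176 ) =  - 2^ ( -4)*3^1*11^(- 1)*257^1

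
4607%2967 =1640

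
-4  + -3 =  - 7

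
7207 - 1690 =5517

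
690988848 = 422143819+268845029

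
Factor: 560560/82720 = 637/94=2^(- 1)*7^2 * 13^1*47^(  -  1)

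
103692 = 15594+88098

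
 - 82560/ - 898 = 41280/449=91.94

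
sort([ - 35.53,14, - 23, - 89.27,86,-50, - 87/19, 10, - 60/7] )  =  [-89.27,  -  50, - 35.53, - 23, - 60/7, - 87/19,10,14,86] 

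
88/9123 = 88/9123=0.01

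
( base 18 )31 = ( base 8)67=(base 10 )55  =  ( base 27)21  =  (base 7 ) 106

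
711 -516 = 195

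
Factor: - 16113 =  - 3^1*41^1 *131^1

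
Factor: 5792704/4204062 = 2896352/2102031 = 2^5*3^( - 4)*25951^( - 1)*90511^1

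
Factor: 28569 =3^1*89^1*107^1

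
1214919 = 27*44997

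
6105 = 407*15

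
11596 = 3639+7957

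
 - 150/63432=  - 25/10572  =  - 0.00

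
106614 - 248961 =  - 142347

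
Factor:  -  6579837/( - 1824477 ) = 3^1 * 11^1*29^( - 1 ) * 67^( - 1 )*313^( - 1)*66463^1  =  2193279/608159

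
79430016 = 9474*8384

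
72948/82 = 889+25/41 = 889.61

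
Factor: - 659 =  - 659^1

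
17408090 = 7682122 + 9725968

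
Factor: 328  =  2^3*41^1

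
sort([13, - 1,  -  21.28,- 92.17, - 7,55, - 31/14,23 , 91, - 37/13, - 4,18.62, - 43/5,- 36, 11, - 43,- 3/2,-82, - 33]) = [ - 92.17,  -  82  , - 43, - 36 , -33,-21.28,-43/5, - 7,  -  4, - 37/13,-31/14, - 3/2, - 1,11,13, 18.62, 23,55,91]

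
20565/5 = 4113 =4113.00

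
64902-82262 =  - 17360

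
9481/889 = 9481/889 = 10.66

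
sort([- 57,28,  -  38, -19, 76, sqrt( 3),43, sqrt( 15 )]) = [-57,-38, - 19,sqrt(3),sqrt( 15 ),28,43,76]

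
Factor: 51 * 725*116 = 2^2*3^1*5^2*17^1 *29^2 = 4289100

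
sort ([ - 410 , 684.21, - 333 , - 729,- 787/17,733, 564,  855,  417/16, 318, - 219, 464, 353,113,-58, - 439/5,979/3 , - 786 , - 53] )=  [ -786, - 729,-410, - 333, - 219, - 439/5, - 58, - 53, - 787/17  ,  417/16,113, 318,979/3, 353 , 464 , 564, 684.21, 733, 855] 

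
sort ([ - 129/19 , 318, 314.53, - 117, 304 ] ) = [ - 117, - 129/19 , 304,314.53, 318 ] 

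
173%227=173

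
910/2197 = 70/169 = 0.41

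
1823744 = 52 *35072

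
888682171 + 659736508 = 1548418679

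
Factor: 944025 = 3^1*5^2 *41^1*307^1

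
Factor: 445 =5^1 * 89^1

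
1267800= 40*31695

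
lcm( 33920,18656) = 373120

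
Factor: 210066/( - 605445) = - 2^1*5^( - 1)*157^1*181^( - 1) = - 314/905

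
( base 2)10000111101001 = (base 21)je8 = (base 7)34211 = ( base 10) 8681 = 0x21E9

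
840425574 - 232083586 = 608341988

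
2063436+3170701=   5234137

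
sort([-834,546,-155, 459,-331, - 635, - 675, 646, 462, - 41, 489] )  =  [  -  834,-675, - 635,-331,-155,-41,  459 , 462, 489 , 546 , 646]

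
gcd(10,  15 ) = 5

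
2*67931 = 135862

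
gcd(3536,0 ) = 3536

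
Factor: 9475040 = 2^5*5^1*59219^1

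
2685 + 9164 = 11849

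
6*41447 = 248682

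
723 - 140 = 583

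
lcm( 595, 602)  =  51170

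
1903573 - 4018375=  - 2114802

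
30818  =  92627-61809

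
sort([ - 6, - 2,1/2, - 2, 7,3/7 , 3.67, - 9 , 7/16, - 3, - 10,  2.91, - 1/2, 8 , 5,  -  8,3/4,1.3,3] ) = [ - 10, - 9 , - 8, - 6, - 3, - 2,  -  2, - 1/2 , 3/7, 7/16,1/2, 3/4, 1.3,2.91,3,3.67, 5,7, 8 ]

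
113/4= 28 + 1/4 = 28.25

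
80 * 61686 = 4934880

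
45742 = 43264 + 2478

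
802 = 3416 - 2614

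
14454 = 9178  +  5276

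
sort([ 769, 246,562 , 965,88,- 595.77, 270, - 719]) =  [-719,-595.77, 88, 246,270, 562,769,965 ]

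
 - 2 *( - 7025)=14050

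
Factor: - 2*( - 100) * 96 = 19200 = 2^8 * 3^1*5^2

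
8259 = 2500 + 5759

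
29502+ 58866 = 88368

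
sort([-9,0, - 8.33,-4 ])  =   [  -  9, - 8.33,- 4,0] 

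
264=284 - 20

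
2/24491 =2/24491= 0.00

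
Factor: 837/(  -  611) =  - 3^3 * 13^( - 1)*31^1*47^ ( - 1 )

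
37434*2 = 74868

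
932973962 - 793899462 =139074500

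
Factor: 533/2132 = 1/4 = 2^( - 2) 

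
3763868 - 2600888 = 1162980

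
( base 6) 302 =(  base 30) 3K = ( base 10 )110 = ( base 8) 156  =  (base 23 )4i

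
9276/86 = 107 + 37/43 = 107.86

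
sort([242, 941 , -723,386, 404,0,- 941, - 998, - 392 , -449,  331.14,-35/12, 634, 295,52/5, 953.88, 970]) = [-998,-941,  -  723,-449, - 392,-35/12, 0, 52/5  ,  242,295,  331.14, 386,404,634, 941,  953.88, 970 ]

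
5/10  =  1/2 = 0.50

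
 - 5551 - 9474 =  - 15025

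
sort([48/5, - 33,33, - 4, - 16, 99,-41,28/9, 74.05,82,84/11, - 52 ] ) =[ - 52, - 41, - 33, - 16, - 4,28/9,84/11, 48/5,33, 74.05,82, 99 ] 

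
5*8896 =44480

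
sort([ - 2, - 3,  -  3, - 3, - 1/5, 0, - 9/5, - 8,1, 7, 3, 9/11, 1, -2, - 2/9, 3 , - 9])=[ - 9, - 8, - 3, - 3, - 3, - 2, - 2, - 9/5, - 2/9, - 1/5,0, 9/11,1, 1, 3, 3, 7 ]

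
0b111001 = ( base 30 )1r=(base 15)3C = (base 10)57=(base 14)41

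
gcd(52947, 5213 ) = 1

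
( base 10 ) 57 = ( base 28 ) 21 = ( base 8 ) 71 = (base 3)2010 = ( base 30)1r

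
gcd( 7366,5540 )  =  2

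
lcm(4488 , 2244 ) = 4488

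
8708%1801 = 1504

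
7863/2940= 2621/980 = 2.67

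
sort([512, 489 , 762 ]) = [489 , 512 , 762 ]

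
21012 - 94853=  - 73841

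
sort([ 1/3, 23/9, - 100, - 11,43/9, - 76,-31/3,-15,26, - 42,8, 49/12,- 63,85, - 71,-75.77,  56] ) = [ - 100, - 76, - 75.77, - 71, - 63,  -  42, - 15,- 11, -31/3,1/3,23/9,49/12,43/9,8, 26, 56, 85]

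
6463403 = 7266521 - 803118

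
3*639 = 1917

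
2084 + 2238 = 4322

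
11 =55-44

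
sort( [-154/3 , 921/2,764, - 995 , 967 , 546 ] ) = [ - 995, - 154/3,921/2,546,764, 967 ] 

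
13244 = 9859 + 3385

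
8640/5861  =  1+2779/5861= 1.47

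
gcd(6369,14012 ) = 1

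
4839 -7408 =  -2569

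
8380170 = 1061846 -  - 7318324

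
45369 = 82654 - 37285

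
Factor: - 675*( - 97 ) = 65475 = 3^3*5^2*97^1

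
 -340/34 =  - 10 =- 10.00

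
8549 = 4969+3580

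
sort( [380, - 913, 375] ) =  [-913, 375, 380 ]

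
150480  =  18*8360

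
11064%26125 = 11064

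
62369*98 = 6112162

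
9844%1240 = 1164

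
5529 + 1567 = 7096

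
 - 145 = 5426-5571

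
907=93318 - 92411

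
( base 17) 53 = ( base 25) 3d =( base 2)1011000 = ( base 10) 88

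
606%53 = 23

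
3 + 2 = 5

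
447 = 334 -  - 113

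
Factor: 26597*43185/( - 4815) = - 76572763/321 = -3^( - 1 )*107^(  -  1)*2879^1*26597^1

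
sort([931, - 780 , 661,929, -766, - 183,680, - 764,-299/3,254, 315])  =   [-780, - 766, - 764, - 183, - 299/3,254,315, 661, 680,929 , 931 ]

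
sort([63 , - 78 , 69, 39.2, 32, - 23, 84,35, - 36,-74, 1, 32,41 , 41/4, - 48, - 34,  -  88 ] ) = [ - 88, -78, - 74, - 48 ,- 36, - 34, - 23, 1,41/4, 32,32,  35,39.2,41,63, 69,84]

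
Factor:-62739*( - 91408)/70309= 2^4 *3^2 * 29^1 *197^1*6971^1*70309^ (-1 )  =  5734846512/70309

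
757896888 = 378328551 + 379568337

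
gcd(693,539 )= 77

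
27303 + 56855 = 84158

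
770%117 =68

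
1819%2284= 1819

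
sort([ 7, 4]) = [ 4, 7] 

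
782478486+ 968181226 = 1750659712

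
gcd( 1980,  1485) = 495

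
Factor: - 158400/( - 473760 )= 110/329  =  2^1*  5^1*7^( - 1)*11^1*47^( - 1 ) 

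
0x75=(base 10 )117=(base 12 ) 99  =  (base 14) 85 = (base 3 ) 11100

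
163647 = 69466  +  94181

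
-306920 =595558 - 902478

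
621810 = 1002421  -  380611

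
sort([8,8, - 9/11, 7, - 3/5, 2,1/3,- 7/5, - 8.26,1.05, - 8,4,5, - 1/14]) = [ - 8.26, - 8,  -  7/5,  -  9/11, - 3/5, -1/14, 1/3,  1.05, 2, 4  ,  5,  7,8,8 ]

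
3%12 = 3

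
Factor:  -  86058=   -  2^1*3^2*7^1*683^1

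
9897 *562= 5562114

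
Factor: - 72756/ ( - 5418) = 2^1 * 7^( - 1) *47^1 = 94/7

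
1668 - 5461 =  - 3793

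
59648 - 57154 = 2494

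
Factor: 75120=2^4  *3^1 * 5^1*313^1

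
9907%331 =308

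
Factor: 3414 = 2^1*3^1 * 569^1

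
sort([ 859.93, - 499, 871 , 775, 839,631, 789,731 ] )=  [ - 499, 631 , 731, 775,789, 839,  859.93, 871 ]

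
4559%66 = 5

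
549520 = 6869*80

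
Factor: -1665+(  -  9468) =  - 3^2* 1237^1 = - 11133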